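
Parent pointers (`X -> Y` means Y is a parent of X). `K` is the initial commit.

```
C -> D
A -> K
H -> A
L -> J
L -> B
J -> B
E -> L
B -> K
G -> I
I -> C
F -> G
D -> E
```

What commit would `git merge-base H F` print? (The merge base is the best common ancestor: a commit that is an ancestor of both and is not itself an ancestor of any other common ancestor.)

K

Ancestors of H: {A, H, K}.
Ancestors of F: {B, C, D, E, F, G, I, J, K, L}.
Common ancestors: {K}.
The only common ancestor is K, so it is the merge base.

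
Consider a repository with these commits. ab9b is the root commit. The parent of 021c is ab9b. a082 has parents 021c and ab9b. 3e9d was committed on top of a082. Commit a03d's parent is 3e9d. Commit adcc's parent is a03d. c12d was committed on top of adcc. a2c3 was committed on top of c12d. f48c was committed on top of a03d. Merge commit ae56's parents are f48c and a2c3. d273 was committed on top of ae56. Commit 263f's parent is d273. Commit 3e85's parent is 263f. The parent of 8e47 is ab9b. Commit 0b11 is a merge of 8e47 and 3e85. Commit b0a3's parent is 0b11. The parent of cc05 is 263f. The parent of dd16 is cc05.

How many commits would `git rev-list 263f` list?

Walking parent pointers from 263f: reachable set = {021c, 263f, 3e9d, a03d, a082, a2c3, ab9b, adcc, ae56, c12d, d273, f48c}.
That is 12 commits.

12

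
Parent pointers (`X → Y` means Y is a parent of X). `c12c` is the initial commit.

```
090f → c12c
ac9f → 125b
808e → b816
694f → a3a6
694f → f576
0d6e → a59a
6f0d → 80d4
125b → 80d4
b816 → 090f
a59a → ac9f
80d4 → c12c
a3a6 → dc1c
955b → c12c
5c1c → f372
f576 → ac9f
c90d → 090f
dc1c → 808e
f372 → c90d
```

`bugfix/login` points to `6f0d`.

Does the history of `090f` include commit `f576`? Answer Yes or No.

No

Ancestors of 090f: {090f, c12c}.
f576 is not in that set, so it is not an ancestor of 090f.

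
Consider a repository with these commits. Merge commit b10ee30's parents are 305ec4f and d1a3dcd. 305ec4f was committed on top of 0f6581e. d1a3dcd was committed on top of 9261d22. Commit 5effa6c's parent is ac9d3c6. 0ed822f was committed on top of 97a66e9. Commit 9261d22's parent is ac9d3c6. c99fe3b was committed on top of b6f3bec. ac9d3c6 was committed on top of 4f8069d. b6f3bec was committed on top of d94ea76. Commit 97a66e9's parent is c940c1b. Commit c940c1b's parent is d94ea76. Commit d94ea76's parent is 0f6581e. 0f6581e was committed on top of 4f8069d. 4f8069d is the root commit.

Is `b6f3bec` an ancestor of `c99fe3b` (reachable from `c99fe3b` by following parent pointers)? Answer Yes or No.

Yes

Ancestors of c99fe3b (commits reachable by following parents): {0f6581e, 4f8069d, b6f3bec, c99fe3b, d94ea76}.
b6f3bec is in that set, so it is an ancestor of c99fe3b.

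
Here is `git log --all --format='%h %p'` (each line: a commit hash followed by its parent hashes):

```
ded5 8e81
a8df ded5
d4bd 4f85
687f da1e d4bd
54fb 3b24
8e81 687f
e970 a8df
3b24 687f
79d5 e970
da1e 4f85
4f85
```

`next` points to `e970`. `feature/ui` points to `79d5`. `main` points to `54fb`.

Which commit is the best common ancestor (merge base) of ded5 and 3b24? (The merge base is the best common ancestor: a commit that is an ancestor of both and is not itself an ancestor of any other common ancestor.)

Ancestors of ded5: {4f85, 687f, 8e81, d4bd, da1e, ded5}.
Ancestors of 3b24: {3b24, 4f85, 687f, d4bd, da1e}.
Common ancestors: {4f85, 687f, d4bd, da1e}.
Among these, 687f is not an ancestor of any other common ancestor — it is the merge base.

687f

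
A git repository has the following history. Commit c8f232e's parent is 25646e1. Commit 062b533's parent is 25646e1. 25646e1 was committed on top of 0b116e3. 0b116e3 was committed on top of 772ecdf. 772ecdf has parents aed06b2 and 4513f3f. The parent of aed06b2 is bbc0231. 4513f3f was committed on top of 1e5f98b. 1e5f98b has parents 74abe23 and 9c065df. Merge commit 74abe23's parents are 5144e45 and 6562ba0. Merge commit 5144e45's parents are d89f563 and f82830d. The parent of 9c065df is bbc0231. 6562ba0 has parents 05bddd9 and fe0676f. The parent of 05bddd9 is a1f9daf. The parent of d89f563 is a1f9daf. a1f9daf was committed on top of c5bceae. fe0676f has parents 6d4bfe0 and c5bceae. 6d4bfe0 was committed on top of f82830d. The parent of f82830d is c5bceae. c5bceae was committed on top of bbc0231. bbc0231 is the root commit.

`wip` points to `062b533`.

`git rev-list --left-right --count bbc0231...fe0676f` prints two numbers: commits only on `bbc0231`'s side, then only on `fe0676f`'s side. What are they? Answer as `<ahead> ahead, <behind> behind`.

0 ahead, 4 behind

Reachable from bbc0231: {bbc0231}.
Reachable from fe0676f: {6d4bfe0, bbc0231, c5bceae, f82830d, fe0676f}.
Only in bbc0231's history (ahead): {} — 0.
Only in fe0676f's history (behind): {6d4bfe0, c5bceae, f82830d, fe0676f} — 4.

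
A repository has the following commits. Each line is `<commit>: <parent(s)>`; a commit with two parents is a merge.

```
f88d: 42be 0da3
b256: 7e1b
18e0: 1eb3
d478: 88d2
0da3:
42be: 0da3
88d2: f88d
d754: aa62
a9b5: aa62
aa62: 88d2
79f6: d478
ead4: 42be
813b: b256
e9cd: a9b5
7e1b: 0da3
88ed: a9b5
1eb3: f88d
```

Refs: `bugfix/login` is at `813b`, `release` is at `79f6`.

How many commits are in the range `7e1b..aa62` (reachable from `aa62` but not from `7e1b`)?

Reachable from aa62: {0da3, 42be, 88d2, aa62, f88d}.
Reachable from 7e1b: {0da3, 7e1b}.
In aa62's history but not 7e1b's: {42be, 88d2, aa62, f88d} — 4 commits.

4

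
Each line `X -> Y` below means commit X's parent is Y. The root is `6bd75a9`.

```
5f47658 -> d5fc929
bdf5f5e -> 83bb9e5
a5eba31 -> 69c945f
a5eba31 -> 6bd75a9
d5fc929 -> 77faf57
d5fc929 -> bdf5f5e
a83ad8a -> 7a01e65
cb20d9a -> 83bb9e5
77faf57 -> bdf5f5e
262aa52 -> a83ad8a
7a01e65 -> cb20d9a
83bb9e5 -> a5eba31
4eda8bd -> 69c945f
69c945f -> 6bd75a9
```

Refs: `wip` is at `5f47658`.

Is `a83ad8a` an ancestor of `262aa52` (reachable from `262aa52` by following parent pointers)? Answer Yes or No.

Yes

Ancestors of 262aa52 (commits reachable by following parents): {262aa52, 69c945f, 6bd75a9, 7a01e65, 83bb9e5, a5eba31, a83ad8a, cb20d9a}.
a83ad8a is in that set, so it is an ancestor of 262aa52.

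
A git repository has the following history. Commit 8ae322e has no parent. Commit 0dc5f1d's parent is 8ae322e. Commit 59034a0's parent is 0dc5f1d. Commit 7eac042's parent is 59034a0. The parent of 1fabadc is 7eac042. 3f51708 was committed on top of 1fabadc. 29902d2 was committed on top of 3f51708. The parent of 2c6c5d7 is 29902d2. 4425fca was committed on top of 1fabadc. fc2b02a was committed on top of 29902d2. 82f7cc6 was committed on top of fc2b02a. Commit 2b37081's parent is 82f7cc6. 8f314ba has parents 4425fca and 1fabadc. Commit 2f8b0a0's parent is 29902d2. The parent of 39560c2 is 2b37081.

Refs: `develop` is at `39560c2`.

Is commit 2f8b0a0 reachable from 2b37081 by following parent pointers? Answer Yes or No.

No

Ancestors of 2b37081: {0dc5f1d, 1fabadc, 29902d2, 2b37081, 3f51708, 59034a0, 7eac042, 82f7cc6, 8ae322e, fc2b02a}.
2f8b0a0 is not in that set, so it is not an ancestor of 2b37081.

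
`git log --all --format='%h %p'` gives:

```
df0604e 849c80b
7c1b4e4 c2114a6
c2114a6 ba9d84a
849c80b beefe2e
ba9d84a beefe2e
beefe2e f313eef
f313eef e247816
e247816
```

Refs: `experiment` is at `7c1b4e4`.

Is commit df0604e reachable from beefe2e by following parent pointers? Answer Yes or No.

No

Ancestors of beefe2e: {beefe2e, e247816, f313eef}.
df0604e is not in that set, so it is not an ancestor of beefe2e.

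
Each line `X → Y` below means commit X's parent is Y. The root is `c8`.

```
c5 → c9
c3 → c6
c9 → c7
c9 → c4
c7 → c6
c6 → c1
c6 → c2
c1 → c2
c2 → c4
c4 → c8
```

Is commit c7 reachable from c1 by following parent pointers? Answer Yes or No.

Ancestors of c1: {c1, c2, c4, c8}.
c7 is not in that set, so it is not an ancestor of c1.

No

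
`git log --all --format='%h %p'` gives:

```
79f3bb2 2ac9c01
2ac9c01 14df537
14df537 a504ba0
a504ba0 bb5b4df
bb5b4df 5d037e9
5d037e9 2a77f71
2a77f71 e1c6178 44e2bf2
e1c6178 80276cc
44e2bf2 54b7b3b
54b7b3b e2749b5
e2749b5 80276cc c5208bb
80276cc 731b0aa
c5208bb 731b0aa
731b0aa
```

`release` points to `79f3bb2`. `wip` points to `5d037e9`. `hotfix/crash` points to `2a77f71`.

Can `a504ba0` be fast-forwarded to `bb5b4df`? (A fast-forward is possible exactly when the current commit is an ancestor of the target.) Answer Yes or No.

No

A fast-forward from a504ba0 to bb5b4df is possible iff a504ba0 is an ancestor of bb5b4df.
Ancestors of bb5b4df: {2a77f71, 44e2bf2, 54b7b3b, 5d037e9, 731b0aa, 80276cc, bb5b4df, c5208bb, e1c6178, e2749b5}.
a504ba0 is not among them, so fast-forward is not possible.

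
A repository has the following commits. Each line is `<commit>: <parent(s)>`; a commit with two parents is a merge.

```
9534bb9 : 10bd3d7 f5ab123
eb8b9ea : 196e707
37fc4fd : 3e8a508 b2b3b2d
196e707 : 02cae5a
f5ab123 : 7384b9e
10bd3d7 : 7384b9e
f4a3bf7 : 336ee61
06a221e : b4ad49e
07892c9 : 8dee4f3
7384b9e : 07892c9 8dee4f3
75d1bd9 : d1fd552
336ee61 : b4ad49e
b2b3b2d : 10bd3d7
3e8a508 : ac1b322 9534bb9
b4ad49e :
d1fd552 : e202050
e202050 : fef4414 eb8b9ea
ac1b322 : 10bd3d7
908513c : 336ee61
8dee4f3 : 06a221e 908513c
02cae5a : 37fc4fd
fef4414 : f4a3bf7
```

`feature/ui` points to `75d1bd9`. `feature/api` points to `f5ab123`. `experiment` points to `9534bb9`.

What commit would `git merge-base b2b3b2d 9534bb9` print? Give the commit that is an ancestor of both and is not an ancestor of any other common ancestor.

Ancestors of b2b3b2d: {06a221e, 07892c9, 10bd3d7, 336ee61, 7384b9e, 8dee4f3, 908513c, b2b3b2d, b4ad49e}.
Ancestors of 9534bb9: {06a221e, 07892c9, 10bd3d7, 336ee61, 7384b9e, 8dee4f3, 908513c, 9534bb9, b4ad49e, f5ab123}.
Common ancestors: {06a221e, 07892c9, 10bd3d7, 336ee61, 7384b9e, 8dee4f3, 908513c, b4ad49e}.
Among these, 10bd3d7 is not an ancestor of any other common ancestor — it is the merge base.

10bd3d7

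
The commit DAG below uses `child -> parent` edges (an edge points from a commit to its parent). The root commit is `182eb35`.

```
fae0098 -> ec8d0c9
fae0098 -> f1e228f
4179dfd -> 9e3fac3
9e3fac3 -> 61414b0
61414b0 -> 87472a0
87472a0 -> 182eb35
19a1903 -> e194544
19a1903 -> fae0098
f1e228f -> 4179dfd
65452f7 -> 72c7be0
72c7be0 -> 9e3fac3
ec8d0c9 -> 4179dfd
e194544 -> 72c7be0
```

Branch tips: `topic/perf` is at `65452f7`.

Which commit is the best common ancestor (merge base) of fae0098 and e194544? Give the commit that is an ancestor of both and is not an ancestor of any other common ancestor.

9e3fac3

Ancestors of fae0098: {182eb35, 4179dfd, 61414b0, 87472a0, 9e3fac3, ec8d0c9, f1e228f, fae0098}.
Ancestors of e194544: {182eb35, 61414b0, 72c7be0, 87472a0, 9e3fac3, e194544}.
Common ancestors: {182eb35, 61414b0, 87472a0, 9e3fac3}.
Among these, 9e3fac3 is not an ancestor of any other common ancestor — it is the merge base.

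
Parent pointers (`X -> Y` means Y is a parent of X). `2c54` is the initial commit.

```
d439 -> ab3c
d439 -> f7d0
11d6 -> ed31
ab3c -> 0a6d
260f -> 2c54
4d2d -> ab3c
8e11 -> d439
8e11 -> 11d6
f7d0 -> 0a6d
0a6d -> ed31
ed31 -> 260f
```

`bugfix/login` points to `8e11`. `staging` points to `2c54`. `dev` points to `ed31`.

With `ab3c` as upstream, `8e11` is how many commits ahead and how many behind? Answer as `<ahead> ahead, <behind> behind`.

4 ahead, 0 behind

Reachable from 8e11: {0a6d, 11d6, 260f, 2c54, 8e11, ab3c, d439, ed31, f7d0}.
Reachable from ab3c: {0a6d, 260f, 2c54, ab3c, ed31}.
Only in 8e11's history (ahead): {11d6, 8e11, d439, f7d0} — 4.
Only in ab3c's history (behind): {} — 0.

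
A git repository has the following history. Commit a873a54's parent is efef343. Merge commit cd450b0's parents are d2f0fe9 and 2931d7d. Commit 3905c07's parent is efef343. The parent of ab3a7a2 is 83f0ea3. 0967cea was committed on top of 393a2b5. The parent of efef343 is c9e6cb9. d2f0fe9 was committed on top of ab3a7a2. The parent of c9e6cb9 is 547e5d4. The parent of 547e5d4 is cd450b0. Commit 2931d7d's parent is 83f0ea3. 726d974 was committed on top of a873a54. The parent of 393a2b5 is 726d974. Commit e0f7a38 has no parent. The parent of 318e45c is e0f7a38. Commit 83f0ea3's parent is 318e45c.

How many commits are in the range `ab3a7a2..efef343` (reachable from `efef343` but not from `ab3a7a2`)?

Reachable from efef343: {2931d7d, 318e45c, 547e5d4, 83f0ea3, ab3a7a2, c9e6cb9, cd450b0, d2f0fe9, e0f7a38, efef343}.
Reachable from ab3a7a2: {318e45c, 83f0ea3, ab3a7a2, e0f7a38}.
In efef343's history but not ab3a7a2's: {2931d7d, 547e5d4, c9e6cb9, cd450b0, d2f0fe9, efef343} — 6 commits.

6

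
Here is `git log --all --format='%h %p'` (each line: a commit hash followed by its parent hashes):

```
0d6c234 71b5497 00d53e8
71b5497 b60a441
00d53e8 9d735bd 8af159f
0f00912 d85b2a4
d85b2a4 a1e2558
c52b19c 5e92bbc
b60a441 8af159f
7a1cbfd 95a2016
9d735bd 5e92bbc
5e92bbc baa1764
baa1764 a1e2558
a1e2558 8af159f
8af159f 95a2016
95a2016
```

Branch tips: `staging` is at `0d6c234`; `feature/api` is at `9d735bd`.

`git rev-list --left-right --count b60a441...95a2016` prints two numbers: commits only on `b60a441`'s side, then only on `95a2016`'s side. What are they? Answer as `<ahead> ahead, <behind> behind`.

Reachable from b60a441: {8af159f, 95a2016, b60a441}.
Reachable from 95a2016: {95a2016}.
Only in b60a441's history (ahead): {8af159f, b60a441} — 2.
Only in 95a2016's history (behind): {} — 0.

2 ahead, 0 behind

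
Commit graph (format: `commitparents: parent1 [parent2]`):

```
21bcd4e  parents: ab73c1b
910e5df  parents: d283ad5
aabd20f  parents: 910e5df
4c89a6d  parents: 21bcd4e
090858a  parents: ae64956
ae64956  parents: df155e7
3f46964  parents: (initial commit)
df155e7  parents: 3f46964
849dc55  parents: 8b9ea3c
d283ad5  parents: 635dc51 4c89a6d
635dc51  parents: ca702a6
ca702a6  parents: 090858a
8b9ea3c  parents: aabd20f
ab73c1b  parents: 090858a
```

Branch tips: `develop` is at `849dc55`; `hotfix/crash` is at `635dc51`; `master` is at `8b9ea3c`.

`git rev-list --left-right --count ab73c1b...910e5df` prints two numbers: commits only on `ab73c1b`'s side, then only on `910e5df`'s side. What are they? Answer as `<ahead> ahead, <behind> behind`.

0 ahead, 6 behind

Reachable from ab73c1b: {090858a, 3f46964, ab73c1b, ae64956, df155e7}.
Reachable from 910e5df: {090858a, 21bcd4e, 3f46964, 4c89a6d, 635dc51, 910e5df, ab73c1b, ae64956, ca702a6, d283ad5, df155e7}.
Only in ab73c1b's history (ahead): {} — 0.
Only in 910e5df's history (behind): {21bcd4e, 4c89a6d, 635dc51, 910e5df, ca702a6, d283ad5} — 6.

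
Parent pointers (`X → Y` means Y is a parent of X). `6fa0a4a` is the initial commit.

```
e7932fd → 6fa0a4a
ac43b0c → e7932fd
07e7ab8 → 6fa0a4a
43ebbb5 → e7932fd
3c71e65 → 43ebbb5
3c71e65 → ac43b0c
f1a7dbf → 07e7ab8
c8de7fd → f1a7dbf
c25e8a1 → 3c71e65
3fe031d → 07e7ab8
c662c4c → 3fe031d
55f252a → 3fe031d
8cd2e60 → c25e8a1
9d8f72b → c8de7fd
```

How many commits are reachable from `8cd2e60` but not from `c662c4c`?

Reachable from 8cd2e60: {3c71e65, 43ebbb5, 6fa0a4a, 8cd2e60, ac43b0c, c25e8a1, e7932fd}.
Reachable from c662c4c: {07e7ab8, 3fe031d, 6fa0a4a, c662c4c}.
In 8cd2e60's history but not c662c4c's: {3c71e65, 43ebbb5, 8cd2e60, ac43b0c, c25e8a1, e7932fd} — 6 commits.

6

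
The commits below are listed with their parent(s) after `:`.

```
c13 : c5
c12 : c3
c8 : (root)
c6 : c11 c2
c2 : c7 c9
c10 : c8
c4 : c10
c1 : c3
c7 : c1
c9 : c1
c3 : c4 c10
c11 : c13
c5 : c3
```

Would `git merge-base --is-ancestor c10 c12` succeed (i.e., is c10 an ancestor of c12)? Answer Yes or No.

Yes

Ancestors of c12 (commits reachable by following parents): {c10, c12, c3, c4, c8}.
c10 is in that set, so it is an ancestor of c12.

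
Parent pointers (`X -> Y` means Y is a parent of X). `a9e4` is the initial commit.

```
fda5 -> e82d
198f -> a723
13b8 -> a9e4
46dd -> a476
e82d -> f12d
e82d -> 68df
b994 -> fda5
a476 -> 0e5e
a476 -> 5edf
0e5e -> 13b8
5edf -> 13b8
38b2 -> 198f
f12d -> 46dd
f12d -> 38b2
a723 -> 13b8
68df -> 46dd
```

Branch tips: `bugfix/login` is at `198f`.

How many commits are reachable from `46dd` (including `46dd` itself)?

6

Walking parent pointers from 46dd: reachable set = {0e5e, 13b8, 46dd, 5edf, a476, a9e4}.
That is 6 commits.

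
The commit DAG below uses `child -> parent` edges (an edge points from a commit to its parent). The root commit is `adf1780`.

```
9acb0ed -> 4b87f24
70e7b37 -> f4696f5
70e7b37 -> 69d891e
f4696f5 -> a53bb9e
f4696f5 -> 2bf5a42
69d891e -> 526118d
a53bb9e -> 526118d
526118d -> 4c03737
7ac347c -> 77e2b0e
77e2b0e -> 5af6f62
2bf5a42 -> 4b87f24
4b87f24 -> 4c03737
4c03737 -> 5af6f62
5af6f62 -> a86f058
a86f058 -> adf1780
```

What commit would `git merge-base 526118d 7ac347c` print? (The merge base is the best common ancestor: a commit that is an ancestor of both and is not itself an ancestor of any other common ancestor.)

Ancestors of 526118d: {4c03737, 526118d, 5af6f62, a86f058, adf1780}.
Ancestors of 7ac347c: {5af6f62, 77e2b0e, 7ac347c, a86f058, adf1780}.
Common ancestors: {5af6f62, a86f058, adf1780}.
Among these, 5af6f62 is not an ancestor of any other common ancestor — it is the merge base.

5af6f62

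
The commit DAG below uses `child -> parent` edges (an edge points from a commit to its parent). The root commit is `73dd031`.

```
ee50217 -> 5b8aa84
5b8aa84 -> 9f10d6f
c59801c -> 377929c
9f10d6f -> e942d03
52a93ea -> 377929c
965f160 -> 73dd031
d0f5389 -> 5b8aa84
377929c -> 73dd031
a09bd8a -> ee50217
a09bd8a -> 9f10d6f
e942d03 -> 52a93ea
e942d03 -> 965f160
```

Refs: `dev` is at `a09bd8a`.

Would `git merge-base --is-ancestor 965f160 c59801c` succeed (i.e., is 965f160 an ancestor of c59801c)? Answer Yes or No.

No

Ancestors of c59801c: {377929c, 73dd031, c59801c}.
965f160 is not in that set, so it is not an ancestor of c59801c.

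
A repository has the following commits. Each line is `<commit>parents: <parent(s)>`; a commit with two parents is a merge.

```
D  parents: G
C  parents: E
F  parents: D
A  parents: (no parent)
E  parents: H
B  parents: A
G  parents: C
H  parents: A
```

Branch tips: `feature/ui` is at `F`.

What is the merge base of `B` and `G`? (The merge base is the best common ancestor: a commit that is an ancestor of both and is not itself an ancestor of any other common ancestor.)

Ancestors of B: {A, B}.
Ancestors of G: {A, C, E, G, H}.
Common ancestors: {A}.
The only common ancestor is A, so it is the merge base.

A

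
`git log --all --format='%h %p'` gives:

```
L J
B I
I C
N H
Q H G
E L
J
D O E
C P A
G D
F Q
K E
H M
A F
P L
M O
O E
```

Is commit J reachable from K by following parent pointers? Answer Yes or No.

Ancestors of K (commits reachable by following parents): {E, J, K, L}.
J is in that set, so it is an ancestor of K.

Yes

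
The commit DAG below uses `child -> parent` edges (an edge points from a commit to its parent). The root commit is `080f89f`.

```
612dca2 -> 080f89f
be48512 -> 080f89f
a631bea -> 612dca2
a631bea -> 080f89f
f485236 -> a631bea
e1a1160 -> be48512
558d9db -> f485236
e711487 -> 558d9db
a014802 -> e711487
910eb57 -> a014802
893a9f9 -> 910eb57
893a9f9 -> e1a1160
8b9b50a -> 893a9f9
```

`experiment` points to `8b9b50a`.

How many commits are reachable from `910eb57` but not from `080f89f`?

Reachable from 910eb57: {080f89f, 558d9db, 612dca2, 910eb57, a014802, a631bea, e711487, f485236}.
Reachable from 080f89f: {080f89f}.
In 910eb57's history but not 080f89f's: {558d9db, 612dca2, 910eb57, a014802, a631bea, e711487, f485236} — 7 commits.

7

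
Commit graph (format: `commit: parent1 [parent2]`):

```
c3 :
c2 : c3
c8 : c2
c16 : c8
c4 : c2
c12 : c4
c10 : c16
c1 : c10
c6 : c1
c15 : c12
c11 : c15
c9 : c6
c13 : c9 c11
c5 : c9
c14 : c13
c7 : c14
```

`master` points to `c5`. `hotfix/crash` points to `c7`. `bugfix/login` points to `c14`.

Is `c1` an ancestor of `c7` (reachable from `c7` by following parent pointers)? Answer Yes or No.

Ancestors of c7 (commits reachable by following parents): {c1, c10, c11, c12, c13, c14, c15, c16, c2, c3, c4, c6, c7, c8, c9}.
c1 is in that set, so it is an ancestor of c7.

Yes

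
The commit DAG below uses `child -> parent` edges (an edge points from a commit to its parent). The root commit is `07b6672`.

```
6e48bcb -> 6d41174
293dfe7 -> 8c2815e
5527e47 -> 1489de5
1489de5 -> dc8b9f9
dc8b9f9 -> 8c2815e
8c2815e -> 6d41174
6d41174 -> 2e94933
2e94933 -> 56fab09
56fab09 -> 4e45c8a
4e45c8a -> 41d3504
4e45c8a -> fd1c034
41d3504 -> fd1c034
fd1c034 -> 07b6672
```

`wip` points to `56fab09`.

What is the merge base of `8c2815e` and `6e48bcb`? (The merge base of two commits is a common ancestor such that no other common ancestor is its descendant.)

6d41174

Ancestors of 8c2815e: {07b6672, 2e94933, 41d3504, 4e45c8a, 56fab09, 6d41174, 8c2815e, fd1c034}.
Ancestors of 6e48bcb: {07b6672, 2e94933, 41d3504, 4e45c8a, 56fab09, 6d41174, 6e48bcb, fd1c034}.
Common ancestors: {07b6672, 2e94933, 41d3504, 4e45c8a, 56fab09, 6d41174, fd1c034}.
Among these, 6d41174 is not an ancestor of any other common ancestor — it is the merge base.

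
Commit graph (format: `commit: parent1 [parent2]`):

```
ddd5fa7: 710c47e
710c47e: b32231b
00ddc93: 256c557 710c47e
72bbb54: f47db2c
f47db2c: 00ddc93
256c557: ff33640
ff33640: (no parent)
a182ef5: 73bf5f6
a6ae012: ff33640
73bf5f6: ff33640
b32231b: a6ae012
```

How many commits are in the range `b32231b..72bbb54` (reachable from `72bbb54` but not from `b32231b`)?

Reachable from 72bbb54: {00ddc93, 256c557, 710c47e, 72bbb54, a6ae012, b32231b, f47db2c, ff33640}.
Reachable from b32231b: {a6ae012, b32231b, ff33640}.
In 72bbb54's history but not b32231b's: {00ddc93, 256c557, 710c47e, 72bbb54, f47db2c} — 5 commits.

5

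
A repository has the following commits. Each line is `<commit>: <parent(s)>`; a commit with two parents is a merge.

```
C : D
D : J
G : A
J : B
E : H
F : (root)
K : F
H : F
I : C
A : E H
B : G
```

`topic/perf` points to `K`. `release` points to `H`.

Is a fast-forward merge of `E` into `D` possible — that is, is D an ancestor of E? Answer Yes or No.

A fast-forward from D to E is possible iff D is an ancestor of E.
Ancestors of E: {E, F, H}.
D is not among them, so fast-forward is not possible.

No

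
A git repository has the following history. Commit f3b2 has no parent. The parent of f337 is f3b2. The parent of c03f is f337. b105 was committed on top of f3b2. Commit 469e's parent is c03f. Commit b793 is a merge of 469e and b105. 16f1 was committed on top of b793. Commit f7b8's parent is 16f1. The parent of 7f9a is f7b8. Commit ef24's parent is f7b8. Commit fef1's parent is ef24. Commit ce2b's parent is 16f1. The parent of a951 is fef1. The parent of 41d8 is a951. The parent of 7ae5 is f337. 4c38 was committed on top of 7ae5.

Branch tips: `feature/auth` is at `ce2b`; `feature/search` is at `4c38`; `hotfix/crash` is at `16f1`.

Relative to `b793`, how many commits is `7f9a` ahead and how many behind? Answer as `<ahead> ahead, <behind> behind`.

3 ahead, 0 behind

Reachable from 7f9a: {16f1, 469e, 7f9a, b105, b793, c03f, f337, f3b2, f7b8}.
Reachable from b793: {469e, b105, b793, c03f, f337, f3b2}.
Only in 7f9a's history (ahead): {16f1, 7f9a, f7b8} — 3.
Only in b793's history (behind): {} — 0.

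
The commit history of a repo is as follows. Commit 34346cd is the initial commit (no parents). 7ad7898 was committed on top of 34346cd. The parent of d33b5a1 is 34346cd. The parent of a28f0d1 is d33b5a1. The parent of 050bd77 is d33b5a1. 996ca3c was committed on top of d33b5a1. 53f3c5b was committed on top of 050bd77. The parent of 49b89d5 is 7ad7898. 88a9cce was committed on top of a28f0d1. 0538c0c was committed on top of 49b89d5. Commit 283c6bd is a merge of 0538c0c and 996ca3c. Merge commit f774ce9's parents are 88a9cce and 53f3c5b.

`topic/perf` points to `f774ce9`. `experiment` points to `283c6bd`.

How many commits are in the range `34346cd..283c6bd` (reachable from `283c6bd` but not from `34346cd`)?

Reachable from 283c6bd: {0538c0c, 283c6bd, 34346cd, 49b89d5, 7ad7898, 996ca3c, d33b5a1}.
Reachable from 34346cd: {34346cd}.
In 283c6bd's history but not 34346cd's: {0538c0c, 283c6bd, 49b89d5, 7ad7898, 996ca3c, d33b5a1} — 6 commits.

6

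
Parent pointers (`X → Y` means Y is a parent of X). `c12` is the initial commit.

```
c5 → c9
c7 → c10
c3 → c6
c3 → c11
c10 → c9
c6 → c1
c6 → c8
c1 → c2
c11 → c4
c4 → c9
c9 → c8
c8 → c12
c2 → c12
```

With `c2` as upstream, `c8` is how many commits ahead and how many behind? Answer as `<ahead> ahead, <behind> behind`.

1 ahead, 1 behind

Reachable from c8: {c12, c8}.
Reachable from c2: {c12, c2}.
Only in c8's history (ahead): {c8} — 1.
Only in c2's history (behind): {c2} — 1.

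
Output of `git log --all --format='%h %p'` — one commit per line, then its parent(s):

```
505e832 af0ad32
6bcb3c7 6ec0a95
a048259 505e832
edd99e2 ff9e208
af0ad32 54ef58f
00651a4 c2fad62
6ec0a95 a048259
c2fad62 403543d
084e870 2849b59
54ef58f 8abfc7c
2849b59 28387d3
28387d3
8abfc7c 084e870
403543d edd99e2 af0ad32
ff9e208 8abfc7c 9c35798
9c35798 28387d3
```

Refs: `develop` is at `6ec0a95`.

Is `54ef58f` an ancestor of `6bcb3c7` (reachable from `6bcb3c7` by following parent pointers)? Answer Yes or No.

Ancestors of 6bcb3c7 (commits reachable by following parents): {084e870, 28387d3, 2849b59, 505e832, 54ef58f, 6bcb3c7, 6ec0a95, 8abfc7c, a048259, af0ad32}.
54ef58f is in that set, so it is an ancestor of 6bcb3c7.

Yes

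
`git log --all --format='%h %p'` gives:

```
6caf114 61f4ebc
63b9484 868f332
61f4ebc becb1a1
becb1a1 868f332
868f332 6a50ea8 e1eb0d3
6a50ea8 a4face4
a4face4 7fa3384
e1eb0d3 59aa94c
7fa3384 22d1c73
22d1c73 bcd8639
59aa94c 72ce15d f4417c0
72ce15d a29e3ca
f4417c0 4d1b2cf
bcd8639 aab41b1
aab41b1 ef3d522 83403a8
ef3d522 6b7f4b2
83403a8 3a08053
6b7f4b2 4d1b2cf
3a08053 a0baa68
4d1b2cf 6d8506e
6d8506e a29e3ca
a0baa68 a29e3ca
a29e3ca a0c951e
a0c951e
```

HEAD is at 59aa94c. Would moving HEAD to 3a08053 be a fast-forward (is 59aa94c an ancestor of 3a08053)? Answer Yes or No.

A fast-forward from 59aa94c to 3a08053 is possible iff 59aa94c is an ancestor of 3a08053.
Ancestors of 3a08053: {3a08053, a0baa68, a0c951e, a29e3ca}.
59aa94c is not among them, so fast-forward is not possible.

No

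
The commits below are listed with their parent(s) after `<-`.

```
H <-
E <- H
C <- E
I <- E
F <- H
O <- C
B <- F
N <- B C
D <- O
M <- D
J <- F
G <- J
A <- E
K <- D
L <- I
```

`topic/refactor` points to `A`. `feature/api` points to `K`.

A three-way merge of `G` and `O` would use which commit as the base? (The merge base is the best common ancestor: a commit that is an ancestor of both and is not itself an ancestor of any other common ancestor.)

Ancestors of G: {F, G, H, J}.
Ancestors of O: {C, E, H, O}.
Common ancestors: {H}.
The only common ancestor is H, so it is the merge base.

H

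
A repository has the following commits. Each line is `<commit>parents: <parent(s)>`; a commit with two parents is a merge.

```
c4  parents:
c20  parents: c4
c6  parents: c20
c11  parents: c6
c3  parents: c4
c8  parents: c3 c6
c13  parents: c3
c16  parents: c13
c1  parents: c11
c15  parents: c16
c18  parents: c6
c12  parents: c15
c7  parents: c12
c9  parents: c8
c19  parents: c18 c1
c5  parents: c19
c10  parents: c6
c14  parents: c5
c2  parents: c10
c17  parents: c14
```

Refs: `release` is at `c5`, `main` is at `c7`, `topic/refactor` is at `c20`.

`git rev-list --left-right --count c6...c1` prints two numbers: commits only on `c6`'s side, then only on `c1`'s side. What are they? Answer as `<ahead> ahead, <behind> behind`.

Reachable from c6: {c20, c4, c6}.
Reachable from c1: {c1, c11, c20, c4, c6}.
Only in c6's history (ahead): {} — 0.
Only in c1's history (behind): {c1, c11} — 2.

0 ahead, 2 behind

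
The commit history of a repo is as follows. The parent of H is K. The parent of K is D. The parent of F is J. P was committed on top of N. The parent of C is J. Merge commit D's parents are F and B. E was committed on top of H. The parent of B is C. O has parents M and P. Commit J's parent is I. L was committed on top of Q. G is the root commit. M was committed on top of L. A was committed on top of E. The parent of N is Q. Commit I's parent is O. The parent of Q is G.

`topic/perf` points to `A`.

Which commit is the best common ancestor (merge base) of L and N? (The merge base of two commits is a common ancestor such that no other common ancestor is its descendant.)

Q

Ancestors of L: {G, L, Q}.
Ancestors of N: {G, N, Q}.
Common ancestors: {G, Q}.
Among these, Q is not an ancestor of any other common ancestor — it is the merge base.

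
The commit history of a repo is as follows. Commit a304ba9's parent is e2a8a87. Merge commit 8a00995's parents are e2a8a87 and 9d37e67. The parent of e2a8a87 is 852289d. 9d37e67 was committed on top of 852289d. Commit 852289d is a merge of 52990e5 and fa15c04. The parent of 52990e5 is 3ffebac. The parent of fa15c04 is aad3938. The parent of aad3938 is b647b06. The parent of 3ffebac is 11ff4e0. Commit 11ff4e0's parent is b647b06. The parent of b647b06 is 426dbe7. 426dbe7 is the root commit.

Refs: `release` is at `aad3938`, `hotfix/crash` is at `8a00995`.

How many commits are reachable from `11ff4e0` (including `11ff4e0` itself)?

Walking parent pointers from 11ff4e0: reachable set = {11ff4e0, 426dbe7, b647b06}.
That is 3 commits.

3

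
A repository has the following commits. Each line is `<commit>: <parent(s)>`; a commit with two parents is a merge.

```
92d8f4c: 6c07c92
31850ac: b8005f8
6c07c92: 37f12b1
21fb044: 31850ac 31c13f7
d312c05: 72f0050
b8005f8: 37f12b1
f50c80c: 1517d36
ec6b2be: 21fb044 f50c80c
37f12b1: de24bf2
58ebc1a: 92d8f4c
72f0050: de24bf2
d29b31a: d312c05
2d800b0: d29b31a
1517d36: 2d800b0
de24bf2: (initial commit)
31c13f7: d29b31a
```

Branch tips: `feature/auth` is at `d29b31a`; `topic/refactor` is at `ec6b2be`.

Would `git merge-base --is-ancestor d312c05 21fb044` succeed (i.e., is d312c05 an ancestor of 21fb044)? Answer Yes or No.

Ancestors of 21fb044 (commits reachable by following parents): {21fb044, 31850ac, 31c13f7, 37f12b1, 72f0050, b8005f8, d29b31a, d312c05, de24bf2}.
d312c05 is in that set, so it is an ancestor of 21fb044.

Yes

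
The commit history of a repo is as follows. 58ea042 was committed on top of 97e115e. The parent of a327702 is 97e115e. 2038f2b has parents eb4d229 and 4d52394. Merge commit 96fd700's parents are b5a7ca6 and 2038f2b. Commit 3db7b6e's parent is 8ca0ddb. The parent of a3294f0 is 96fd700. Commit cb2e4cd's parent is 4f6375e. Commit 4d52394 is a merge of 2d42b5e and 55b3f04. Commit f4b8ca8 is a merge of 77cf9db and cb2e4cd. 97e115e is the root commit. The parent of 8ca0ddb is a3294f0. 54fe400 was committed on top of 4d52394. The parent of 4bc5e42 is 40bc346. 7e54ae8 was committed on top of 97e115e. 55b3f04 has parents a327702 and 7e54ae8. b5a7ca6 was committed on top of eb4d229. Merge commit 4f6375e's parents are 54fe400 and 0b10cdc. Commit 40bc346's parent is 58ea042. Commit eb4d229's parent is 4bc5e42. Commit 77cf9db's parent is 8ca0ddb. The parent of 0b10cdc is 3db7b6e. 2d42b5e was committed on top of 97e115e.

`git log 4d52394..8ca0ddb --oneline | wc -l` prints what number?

9

Reachable from 8ca0ddb: {2038f2b, 2d42b5e, 40bc346, 4bc5e42, 4d52394, 55b3f04, 58ea042, 7e54ae8, 8ca0ddb, 96fd700, 97e115e, a327702, a3294f0, b5a7ca6, eb4d229}.
Reachable from 4d52394: {2d42b5e, 4d52394, 55b3f04, 7e54ae8, 97e115e, a327702}.
In 8ca0ddb's history but not 4d52394's: {2038f2b, 40bc346, 4bc5e42, 58ea042, 8ca0ddb, 96fd700, a3294f0, b5a7ca6, eb4d229} — 9 commits.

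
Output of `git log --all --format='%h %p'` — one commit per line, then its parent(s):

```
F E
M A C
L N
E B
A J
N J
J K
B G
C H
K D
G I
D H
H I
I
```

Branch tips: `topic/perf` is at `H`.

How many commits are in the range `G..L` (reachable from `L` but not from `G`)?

Reachable from L: {D, H, I, J, K, L, N}.
Reachable from G: {G, I}.
In L's history but not G's: {D, H, J, K, L, N} — 6 commits.

6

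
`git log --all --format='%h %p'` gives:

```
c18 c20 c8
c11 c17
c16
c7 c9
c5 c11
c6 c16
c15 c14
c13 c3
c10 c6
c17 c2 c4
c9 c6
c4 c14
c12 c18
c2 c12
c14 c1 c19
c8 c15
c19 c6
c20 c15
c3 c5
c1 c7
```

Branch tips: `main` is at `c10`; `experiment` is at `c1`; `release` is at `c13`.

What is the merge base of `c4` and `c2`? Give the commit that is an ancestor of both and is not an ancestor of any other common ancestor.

c14

Ancestors of c4: {c1, c14, c16, c19, c4, c6, c7, c9}.
Ancestors of c2: {c1, c12, c14, c15, c16, c18, c19, c2, c20, c6, c7, c8, c9}.
Common ancestors: {c1, c14, c16, c19, c6, c7, c9}.
Among these, c14 is not an ancestor of any other common ancestor — it is the merge base.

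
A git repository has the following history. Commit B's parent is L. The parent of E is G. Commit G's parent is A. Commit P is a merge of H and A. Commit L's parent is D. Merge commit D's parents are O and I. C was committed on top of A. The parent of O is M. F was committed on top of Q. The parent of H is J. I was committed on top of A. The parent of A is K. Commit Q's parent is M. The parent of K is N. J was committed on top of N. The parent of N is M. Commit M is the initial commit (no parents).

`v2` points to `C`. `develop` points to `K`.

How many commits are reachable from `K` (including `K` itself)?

3

Walking parent pointers from K: reachable set = {K, M, N}.
That is 3 commits.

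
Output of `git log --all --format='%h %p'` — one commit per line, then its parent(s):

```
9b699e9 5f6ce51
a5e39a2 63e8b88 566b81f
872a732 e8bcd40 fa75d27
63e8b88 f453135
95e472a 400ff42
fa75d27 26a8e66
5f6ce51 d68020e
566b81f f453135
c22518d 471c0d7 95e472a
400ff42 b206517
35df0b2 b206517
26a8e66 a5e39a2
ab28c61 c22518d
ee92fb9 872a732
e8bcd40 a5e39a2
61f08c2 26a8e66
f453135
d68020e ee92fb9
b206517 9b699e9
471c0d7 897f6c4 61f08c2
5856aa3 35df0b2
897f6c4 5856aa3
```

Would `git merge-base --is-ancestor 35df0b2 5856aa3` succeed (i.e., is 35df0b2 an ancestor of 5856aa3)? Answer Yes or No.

Ancestors of 5856aa3 (commits reachable by following parents): {26a8e66, 35df0b2, 566b81f, 5856aa3, 5f6ce51, 63e8b88, 872a732, 9b699e9, a5e39a2, b206517, d68020e, e8bcd40, ee92fb9, f453135, fa75d27}.
35df0b2 is in that set, so it is an ancestor of 5856aa3.

Yes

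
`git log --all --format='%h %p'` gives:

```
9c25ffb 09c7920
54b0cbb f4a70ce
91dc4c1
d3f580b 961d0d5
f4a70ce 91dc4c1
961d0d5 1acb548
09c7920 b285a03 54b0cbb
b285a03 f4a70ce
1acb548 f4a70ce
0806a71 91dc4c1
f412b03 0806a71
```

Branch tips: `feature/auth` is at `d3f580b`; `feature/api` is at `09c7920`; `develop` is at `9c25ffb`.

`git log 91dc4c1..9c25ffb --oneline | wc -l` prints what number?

5

Reachable from 9c25ffb: {09c7920, 54b0cbb, 91dc4c1, 9c25ffb, b285a03, f4a70ce}.
Reachable from 91dc4c1: {91dc4c1}.
In 9c25ffb's history but not 91dc4c1's: {09c7920, 54b0cbb, 9c25ffb, b285a03, f4a70ce} — 5 commits.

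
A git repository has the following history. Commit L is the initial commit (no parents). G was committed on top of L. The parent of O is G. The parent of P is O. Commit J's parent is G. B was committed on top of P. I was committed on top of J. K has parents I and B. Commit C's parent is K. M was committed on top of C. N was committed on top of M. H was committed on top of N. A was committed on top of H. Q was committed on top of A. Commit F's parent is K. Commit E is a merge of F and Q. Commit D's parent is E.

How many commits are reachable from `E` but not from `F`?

7

Reachable from E: {A, B, C, E, F, G, H, I, J, K, L, M, N, O, P, Q}.
Reachable from F: {B, F, G, I, J, K, L, O, P}.
In E's history but not F's: {A, C, E, H, M, N, Q} — 7 commits.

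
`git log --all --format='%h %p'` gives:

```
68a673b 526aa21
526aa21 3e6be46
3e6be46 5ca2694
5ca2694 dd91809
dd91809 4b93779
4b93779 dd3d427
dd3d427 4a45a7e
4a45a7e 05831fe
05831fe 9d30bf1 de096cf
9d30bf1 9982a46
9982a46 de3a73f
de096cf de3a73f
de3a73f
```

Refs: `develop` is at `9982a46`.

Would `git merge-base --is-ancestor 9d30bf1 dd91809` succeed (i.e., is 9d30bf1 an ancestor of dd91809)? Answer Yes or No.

Yes

Ancestors of dd91809 (commits reachable by following parents): {05831fe, 4a45a7e, 4b93779, 9982a46, 9d30bf1, dd3d427, dd91809, de096cf, de3a73f}.
9d30bf1 is in that set, so it is an ancestor of dd91809.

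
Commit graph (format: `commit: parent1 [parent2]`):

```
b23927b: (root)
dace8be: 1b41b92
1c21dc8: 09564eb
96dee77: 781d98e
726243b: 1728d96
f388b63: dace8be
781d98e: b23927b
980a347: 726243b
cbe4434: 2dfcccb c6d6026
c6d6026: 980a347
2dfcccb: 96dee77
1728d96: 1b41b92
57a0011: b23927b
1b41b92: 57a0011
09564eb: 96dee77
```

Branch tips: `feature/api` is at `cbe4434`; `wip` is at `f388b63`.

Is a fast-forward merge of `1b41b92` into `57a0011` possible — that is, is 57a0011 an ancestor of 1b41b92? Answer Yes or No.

Yes

A fast-forward from 57a0011 to 1b41b92 is possible iff 57a0011 is an ancestor of 1b41b92.
Ancestors of 1b41b92: {1b41b92, 57a0011, b23927b}.
57a0011 is among them, so fast-forward is possible.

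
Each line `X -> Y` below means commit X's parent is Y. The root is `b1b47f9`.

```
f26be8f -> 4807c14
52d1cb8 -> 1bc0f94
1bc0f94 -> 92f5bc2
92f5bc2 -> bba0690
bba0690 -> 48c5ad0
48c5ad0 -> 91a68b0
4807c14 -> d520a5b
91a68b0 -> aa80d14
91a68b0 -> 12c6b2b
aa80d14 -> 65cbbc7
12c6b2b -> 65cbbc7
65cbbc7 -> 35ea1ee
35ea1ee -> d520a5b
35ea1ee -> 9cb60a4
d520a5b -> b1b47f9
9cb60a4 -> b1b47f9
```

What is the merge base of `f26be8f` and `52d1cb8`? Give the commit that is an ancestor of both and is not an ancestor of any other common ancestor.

d520a5b

Ancestors of f26be8f: {4807c14, b1b47f9, d520a5b, f26be8f}.
Ancestors of 52d1cb8: {12c6b2b, 1bc0f94, 35ea1ee, 48c5ad0, 52d1cb8, 65cbbc7, 91a68b0, 92f5bc2, 9cb60a4, aa80d14, b1b47f9, bba0690, d520a5b}.
Common ancestors: {b1b47f9, d520a5b}.
Among these, d520a5b is not an ancestor of any other common ancestor — it is the merge base.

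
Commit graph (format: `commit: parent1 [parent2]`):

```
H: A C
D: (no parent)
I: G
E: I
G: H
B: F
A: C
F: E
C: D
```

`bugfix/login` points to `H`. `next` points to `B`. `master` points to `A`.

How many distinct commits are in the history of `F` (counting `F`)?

8

Walking parent pointers from F: reachable set = {A, C, D, E, F, G, H, I}.
That is 8 commits.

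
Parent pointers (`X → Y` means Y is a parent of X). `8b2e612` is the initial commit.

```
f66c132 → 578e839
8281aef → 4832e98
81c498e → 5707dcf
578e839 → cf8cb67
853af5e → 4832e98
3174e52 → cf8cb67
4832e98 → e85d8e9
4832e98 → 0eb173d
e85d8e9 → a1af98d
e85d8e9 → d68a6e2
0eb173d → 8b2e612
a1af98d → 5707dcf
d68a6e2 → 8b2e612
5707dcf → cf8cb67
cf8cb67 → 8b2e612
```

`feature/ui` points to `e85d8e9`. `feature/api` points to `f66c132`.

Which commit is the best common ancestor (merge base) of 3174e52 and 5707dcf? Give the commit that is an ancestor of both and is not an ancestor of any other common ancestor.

cf8cb67

Ancestors of 3174e52: {3174e52, 8b2e612, cf8cb67}.
Ancestors of 5707dcf: {5707dcf, 8b2e612, cf8cb67}.
Common ancestors: {8b2e612, cf8cb67}.
Among these, cf8cb67 is not an ancestor of any other common ancestor — it is the merge base.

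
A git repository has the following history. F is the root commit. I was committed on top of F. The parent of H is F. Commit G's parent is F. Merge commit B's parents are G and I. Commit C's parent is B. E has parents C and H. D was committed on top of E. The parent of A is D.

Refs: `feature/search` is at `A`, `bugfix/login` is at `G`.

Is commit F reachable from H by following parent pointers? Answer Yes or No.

Yes

Ancestors of H (commits reachable by following parents): {F, H}.
F is in that set, so it is an ancestor of H.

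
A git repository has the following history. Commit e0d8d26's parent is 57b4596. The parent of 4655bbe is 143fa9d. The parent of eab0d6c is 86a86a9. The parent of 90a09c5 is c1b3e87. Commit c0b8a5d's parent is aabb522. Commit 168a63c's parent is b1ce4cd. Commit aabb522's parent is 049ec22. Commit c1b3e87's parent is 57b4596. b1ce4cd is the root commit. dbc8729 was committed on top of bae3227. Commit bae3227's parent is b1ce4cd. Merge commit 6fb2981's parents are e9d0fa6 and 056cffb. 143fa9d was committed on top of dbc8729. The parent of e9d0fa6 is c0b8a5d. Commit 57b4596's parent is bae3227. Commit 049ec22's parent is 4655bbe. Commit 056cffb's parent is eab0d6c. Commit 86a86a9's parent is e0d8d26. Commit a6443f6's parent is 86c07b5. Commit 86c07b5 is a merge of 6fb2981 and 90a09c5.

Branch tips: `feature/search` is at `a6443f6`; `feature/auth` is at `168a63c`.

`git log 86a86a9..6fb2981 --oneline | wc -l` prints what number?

10

Reachable from 6fb2981: {049ec22, 056cffb, 143fa9d, 4655bbe, 57b4596, 6fb2981, 86a86a9, aabb522, b1ce4cd, bae3227, c0b8a5d, dbc8729, e0d8d26, e9d0fa6, eab0d6c}.
Reachable from 86a86a9: {57b4596, 86a86a9, b1ce4cd, bae3227, e0d8d26}.
In 6fb2981's history but not 86a86a9's: {049ec22, 056cffb, 143fa9d, 4655bbe, 6fb2981, aabb522, c0b8a5d, dbc8729, e9d0fa6, eab0d6c} — 10 commits.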